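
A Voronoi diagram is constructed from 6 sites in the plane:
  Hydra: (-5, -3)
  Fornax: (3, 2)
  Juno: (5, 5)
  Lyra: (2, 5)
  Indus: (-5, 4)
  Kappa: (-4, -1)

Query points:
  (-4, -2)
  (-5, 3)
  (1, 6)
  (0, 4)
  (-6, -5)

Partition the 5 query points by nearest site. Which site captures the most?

(-4, -2) — d² to each: Hydra:2, Fornax:65, Juno:130, Lyra:85, Indus:37, Kappa:1 → nearest is Kappa
(-5, 3) — d² to each: Hydra:36, Fornax:65, Juno:104, Lyra:53, Indus:1, Kappa:17 → nearest is Indus
(1, 6) — d² to each: Hydra:117, Fornax:20, Juno:17, Lyra:2, Indus:40, Kappa:74 → nearest is Lyra
(0, 4) — d² to each: Hydra:74, Fornax:13, Juno:26, Lyra:5, Indus:25, Kappa:41 → nearest is Lyra
(-6, -5) — d² to each: Hydra:5, Fornax:130, Juno:221, Lyra:164, Indus:82, Kappa:20 → nearest is Hydra
Tally — Hydra:1, Lyra:2, Indus:1, Kappa:1. Lyra captures the most (2).

Lyra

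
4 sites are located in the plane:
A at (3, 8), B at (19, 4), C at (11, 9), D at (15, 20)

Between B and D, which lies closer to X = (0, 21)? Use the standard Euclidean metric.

Compare squared distances:
|XB|² = (0−19)² + (21−4)² = 361 + 289 = 650
|XD|² = (0−15)² + (21−20)² = 225 + 1 = 226
650 > 226, so D is closer.

D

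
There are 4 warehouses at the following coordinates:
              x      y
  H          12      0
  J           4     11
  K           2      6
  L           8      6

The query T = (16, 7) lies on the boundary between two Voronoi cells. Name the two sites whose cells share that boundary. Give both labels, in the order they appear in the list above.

H and L

Squared distances from T to each site:
|TH|² = (16−12)² + (7−0)² = 16 + 49 = 65
|TJ|² = (16−4)² + (7−11)² = 144 + 16 = 160
|TK|² = (16−2)² + (7−6)² = 196 + 1 = 197
|TL|² = (16−8)² + (7−6)² = 64 + 1 = 65
T is equidistant from H and L (both at squared distance 65), and every other site is strictly farther — so T lies on the H–L Voronoi edge.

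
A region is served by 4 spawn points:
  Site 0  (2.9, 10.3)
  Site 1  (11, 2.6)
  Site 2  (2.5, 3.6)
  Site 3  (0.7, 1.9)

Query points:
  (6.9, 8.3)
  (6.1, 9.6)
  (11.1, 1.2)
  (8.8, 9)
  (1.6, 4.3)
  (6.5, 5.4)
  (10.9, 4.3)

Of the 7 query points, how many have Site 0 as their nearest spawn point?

(6.9, 8.3) — d² to each: Site 0:20, Site 1:49.3, Site 2:41.45, Site 3:79.4 → nearest is Site 0
(6.1, 9.6) — d² to each: Site 0:10.73, Site 1:73.01, Site 2:48.96, Site 3:88.45 → nearest is Site 0
(11.1, 1.2) — d² to each: Site 0:150.05, Site 1:1.97, Site 2:79.72, Site 3:108.65 → nearest is Site 1
(8.8, 9) — d² to each: Site 0:36.5, Site 1:45.8, Site 2:68.85, Site 3:116.02 → nearest is Site 0
(1.6, 4.3) — d² to each: Site 0:37.69, Site 1:91.25, Site 2:1.3, Site 3:6.57 → nearest is Site 2
(6.5, 5.4) — d² to each: Site 0:36.97, Site 1:28.09, Site 2:19.24, Site 3:45.89 → nearest is Site 2
(10.9, 4.3) — d² to each: Site 0:100, Site 1:2.9, Site 2:71.05, Site 3:109.8 → nearest is Site 1
3 of the 7 points have Site 0 as nearest.

3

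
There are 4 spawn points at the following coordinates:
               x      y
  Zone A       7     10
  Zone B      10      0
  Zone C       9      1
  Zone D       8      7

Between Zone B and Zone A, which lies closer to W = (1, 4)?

Compare squared distances:
d²(W, Zone B) = (1−10)² + (4−0)² = 81 + 16 = 97
d²(W, Zone A) = (1−7)² + (4−10)² = 36 + 36 = 72
97 > 72, so Zone A is closer.

Zone A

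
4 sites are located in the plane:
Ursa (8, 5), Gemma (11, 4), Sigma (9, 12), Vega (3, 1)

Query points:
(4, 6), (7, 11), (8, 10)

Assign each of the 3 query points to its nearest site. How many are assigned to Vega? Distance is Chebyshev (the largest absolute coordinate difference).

(4, 6) — d to each: Ursa:4, Gemma:7, Sigma:6, Vega:5 → nearest is Ursa
(7, 11) — d to each: Ursa:6, Gemma:7, Sigma:2, Vega:10 → nearest is Sigma
(8, 10) — d to each: Ursa:5, Gemma:6, Sigma:2, Vega:9 → nearest is Sigma
0 of the 3 points have Vega as nearest.

0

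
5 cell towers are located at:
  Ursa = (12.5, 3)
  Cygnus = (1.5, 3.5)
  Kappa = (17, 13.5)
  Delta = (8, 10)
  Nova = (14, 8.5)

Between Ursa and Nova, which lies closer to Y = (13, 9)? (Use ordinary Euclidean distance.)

Compare squared distances:
d²(Y, Ursa) = (13−12.5)² + (9−3)² = 0.25 + 36 = 36.25
d²(Y, Nova) = (13−14)² + (9−8.5)² = 1 + 0.25 = 1.25
36.25 > 1.25, so Nova is closer.

Nova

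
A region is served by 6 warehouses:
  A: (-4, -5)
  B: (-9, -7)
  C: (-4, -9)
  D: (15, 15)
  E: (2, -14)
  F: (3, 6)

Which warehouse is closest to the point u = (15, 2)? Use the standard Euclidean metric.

F

Squared Euclidean distances:
|uA|² = (15−(-4))² + (2−(-5))² = 361 + 49 = 410
|uB|² = (15−(-9))² + (2−(-7))² = 576 + 81 = 657
|uC|² = (15−(-4))² + (2−(-9))² = 361 + 121 = 482
|uD|² = (15−15)² + (2−15)² = 0 + 169 = 169
|uE|² = (15−2)² + (2−(-14))² = 169 + 256 = 425
|uF|² = (15−3)² + (2−6)² = 144 + 16 = 160
F is nearest.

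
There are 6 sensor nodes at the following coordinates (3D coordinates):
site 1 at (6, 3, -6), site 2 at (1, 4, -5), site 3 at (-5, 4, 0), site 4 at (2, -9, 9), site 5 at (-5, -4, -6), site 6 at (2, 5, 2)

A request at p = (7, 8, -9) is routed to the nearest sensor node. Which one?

Compare squared distances (the ordering matches that of the actual distances):
d²(p, site 1) = (7−6)² + (8−3)² + (-9−(-6))² = 1 + 25 + 9 = 35
d²(p, site 2) = (7−1)² + (8−4)² + (-9−(-5))² = 36 + 16 + 16 = 68
d²(p, site 3) = (7−(-5))² + (8−4)² + (-9−0)² = 144 + 16 + 81 = 241
d²(p, site 4) = (7−2)² + (8−(-9))² + (-9−9)² = 25 + 289 + 324 = 638
d²(p, site 5) = (7−(-5))² + (8−(-4))² + (-9−(-6))² = 144 + 144 + 9 = 297
d²(p, site 6) = (7−2)² + (8−5)² + (-9−2)² = 25 + 9 + 121 = 155
site 1 is nearest.

site 1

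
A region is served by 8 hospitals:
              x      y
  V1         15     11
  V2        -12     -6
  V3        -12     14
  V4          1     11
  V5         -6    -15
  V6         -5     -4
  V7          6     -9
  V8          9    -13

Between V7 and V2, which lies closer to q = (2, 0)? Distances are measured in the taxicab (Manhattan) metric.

V7

d(q,V7) = |2−6| + |0−(-9)| = 4 + 9 = 13
d(q,V2) = |2−(-12)| + |0−(-6)| = 14 + 6 = 20
13 < 20, so V7 is closer.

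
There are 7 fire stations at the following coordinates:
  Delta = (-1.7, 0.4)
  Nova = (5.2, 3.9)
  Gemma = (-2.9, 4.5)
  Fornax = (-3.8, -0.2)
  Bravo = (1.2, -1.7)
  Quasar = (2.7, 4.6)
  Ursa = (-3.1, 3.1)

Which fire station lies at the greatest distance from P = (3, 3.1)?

Fornax

Since √ is increasing, it suffices to compare squared distances:
d²(P, Delta) = (3−(-1.7))² + (3.1−0.4)² = 22.09 + 7.29 = 29.38
d²(P, Nova) = (3−5.2)² + (3.1−3.9)² = 4.84 + 0.64 = 5.48
d²(P, Gemma) = (3−(-2.9))² + (3.1−4.5)² = 34.81 + 1.96 = 36.77
d²(P, Fornax) = (3−(-3.8))² + (3.1−(-0.2))² = 46.24 + 10.89 = 57.13
d²(P, Bravo) = (3−1.2)² + (3.1−(-1.7))² = 3.24 + 23.04 = 26.28
d²(P, Quasar) = (3−2.7)² + (3.1−4.6)² = 0.09 + 2.25 = 2.34
d²(P, Ursa) = (3−(-3.1))² + (3.1−3.1)² = 37.21 + 0 = 37.21
The largest is to Fornax.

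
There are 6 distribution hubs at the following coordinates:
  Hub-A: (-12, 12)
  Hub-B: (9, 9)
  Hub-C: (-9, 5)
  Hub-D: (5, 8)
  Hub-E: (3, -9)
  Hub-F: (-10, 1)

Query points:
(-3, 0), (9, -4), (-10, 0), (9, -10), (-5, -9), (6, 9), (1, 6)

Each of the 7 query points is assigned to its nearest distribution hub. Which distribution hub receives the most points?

Hub-E

(-3, 0) — d² to each: Hub-A:225, Hub-B:225, Hub-C:61, Hub-D:128, Hub-E:117, Hub-F:50 → nearest is Hub-F
(9, -4) — d² to each: Hub-A:697, Hub-B:169, Hub-C:405, Hub-D:160, Hub-E:61, Hub-F:386 → nearest is Hub-E
(-10, 0) — d² to each: Hub-A:148, Hub-B:442, Hub-C:26, Hub-D:289, Hub-E:250, Hub-F:1 → nearest is Hub-F
(9, -10) — d² to each: Hub-A:925, Hub-B:361, Hub-C:549, Hub-D:340, Hub-E:37, Hub-F:482 → nearest is Hub-E
(-5, -9) — d² to each: Hub-A:490, Hub-B:520, Hub-C:212, Hub-D:389, Hub-E:64, Hub-F:125 → nearest is Hub-E
(6, 9) — d² to each: Hub-A:333, Hub-B:9, Hub-C:241, Hub-D:2, Hub-E:333, Hub-F:320 → nearest is Hub-D
(1, 6) — d² to each: Hub-A:205, Hub-B:73, Hub-C:101, Hub-D:20, Hub-E:229, Hub-F:146 → nearest is Hub-D
Tally — Hub-D:2, Hub-E:3, Hub-F:2. Hub-E captures the most (3).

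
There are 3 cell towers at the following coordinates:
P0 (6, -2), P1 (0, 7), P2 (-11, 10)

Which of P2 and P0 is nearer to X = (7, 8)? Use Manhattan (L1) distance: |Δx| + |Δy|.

P0

d(X,P2) = |7−(-11)| + |8−10| = 18 + 2 = 20
d(X,P0) = |7−6| + |8−(-2)| = 1 + 10 = 11
20 > 11, so P0 is closer.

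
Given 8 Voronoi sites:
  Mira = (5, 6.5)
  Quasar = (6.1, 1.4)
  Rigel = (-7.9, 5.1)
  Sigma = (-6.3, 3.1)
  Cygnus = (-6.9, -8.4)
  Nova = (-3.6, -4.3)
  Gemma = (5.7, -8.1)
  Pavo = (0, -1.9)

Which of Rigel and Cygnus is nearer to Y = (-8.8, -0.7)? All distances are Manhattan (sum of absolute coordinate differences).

Rigel

d(Y, Rigel) = |-8.8−(-7.9)| + |-0.7−5.1| = 0.9 + 5.8 = 6.7
d(Y, Cygnus) = |-8.8−(-6.9)| + |-0.7−(-8.4)| = 1.9 + 7.7 = 9.6
6.7 < 9.6, so Rigel is closer.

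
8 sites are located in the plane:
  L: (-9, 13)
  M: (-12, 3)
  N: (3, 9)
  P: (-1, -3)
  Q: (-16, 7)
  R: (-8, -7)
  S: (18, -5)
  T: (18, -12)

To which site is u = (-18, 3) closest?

Q

Since √ is increasing, it suffices to compare squared distances:
|uL|² = 81 + 100 = 181
|uM|² = 36 + 0 = 36
|uN|² = 441 + 36 = 477
|uP|² = 289 + 36 = 325
|uQ|² = 4 + 16 = 20
|uR|² = 100 + 100 = 200
|uS|² = 1296 + 64 = 1360
|uT|² = 1296 + 225 = 1521
Q is nearest.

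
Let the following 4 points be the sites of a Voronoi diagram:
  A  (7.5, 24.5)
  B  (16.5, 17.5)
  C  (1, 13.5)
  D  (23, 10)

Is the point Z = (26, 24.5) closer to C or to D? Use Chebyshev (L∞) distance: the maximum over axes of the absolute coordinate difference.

D

d(Z,C) = max(25, 11) = 25
d(Z,D) = max(3, 14.5) = 14.5
25 > 14.5, so D is closer.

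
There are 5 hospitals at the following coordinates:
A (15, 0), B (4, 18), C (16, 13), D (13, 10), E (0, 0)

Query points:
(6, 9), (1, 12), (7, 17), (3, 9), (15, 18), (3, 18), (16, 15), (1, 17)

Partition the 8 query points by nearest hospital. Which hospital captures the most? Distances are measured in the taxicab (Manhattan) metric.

(6, 9) — d to each: A:18, B:11, C:14, D:8, E:15 → nearest is D
(1, 12) — d to each: A:26, B:9, C:16, D:14, E:13 → nearest is B
(7, 17) — d to each: A:25, B:4, C:13, D:13, E:24 → nearest is B
(3, 9) — d to each: A:21, B:10, C:17, D:11, E:12 → nearest is B
(15, 18) — d to each: A:18, B:11, C:6, D:10, E:33 → nearest is C
(3, 18) — d to each: A:30, B:1, C:18, D:18, E:21 → nearest is B
(16, 15) — d to each: A:16, B:15, C:2, D:8, E:31 → nearest is C
(1, 17) — d to each: A:31, B:4, C:19, D:19, E:18 → nearest is B
Tally — B:5, C:2, D:1. B captures the most (5).

B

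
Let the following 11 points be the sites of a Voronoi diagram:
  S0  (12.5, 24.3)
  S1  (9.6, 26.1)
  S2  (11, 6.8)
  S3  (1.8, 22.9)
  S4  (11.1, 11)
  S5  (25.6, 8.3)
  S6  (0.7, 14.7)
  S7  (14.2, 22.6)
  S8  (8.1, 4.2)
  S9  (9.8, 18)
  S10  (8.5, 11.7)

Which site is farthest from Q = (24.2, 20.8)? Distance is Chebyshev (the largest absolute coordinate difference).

S6

d(Q,S0) = max(11.7, 3.5) = 11.7
d(Q,S1) = max(14.6, 5.3) = 14.6
d(Q,S2) = max(13.2, 14) = 14
d(Q,S3) = max(22.4, 2.1) = 22.4
d(Q,S4) = max(13.1, 9.8) = 13.1
d(Q,S5) = max(1.4, 12.5) = 12.5
d(Q,S6) = max(23.5, 6.1) = 23.5
d(Q,S7) = max(10, 1.8) = 10
d(Q,S8) = max(16.1, 16.6) = 16.6
d(Q,S9) = max(14.4, 2.8) = 14.4
d(Q, S10) = max(15.7, 9.1) = 15.7
The largest is to S6.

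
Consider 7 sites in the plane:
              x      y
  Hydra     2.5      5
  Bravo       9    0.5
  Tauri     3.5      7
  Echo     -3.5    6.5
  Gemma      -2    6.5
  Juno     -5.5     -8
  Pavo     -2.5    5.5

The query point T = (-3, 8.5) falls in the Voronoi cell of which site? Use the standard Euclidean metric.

Echo

Squared Euclidean distances:
d²(T, Hydra) = (-3−2.5)² + (8.5−5)² = 30.25 + 12.25 = 42.5
d²(T, Bravo) = (-3−9)² + (8.5−0.5)² = 144 + 64 = 208
d²(T, Tauri) = (-3−3.5)² + (8.5−7)² = 42.25 + 2.25 = 44.5
d²(T, Echo) = (-3−(-3.5))² + (8.5−6.5)² = 0.25 + 4 = 4.25
d²(T, Gemma) = (-3−(-2))² + (8.5−6.5)² = 1 + 4 = 5
d²(T, Juno) = (-3−(-5.5))² + (8.5−(-8))² = 6.25 + 272.25 = 278.5
d²(T, Pavo) = (-3−(-2.5))² + (8.5−5.5)² = 0.25 + 9 = 9.25
Echo is nearest.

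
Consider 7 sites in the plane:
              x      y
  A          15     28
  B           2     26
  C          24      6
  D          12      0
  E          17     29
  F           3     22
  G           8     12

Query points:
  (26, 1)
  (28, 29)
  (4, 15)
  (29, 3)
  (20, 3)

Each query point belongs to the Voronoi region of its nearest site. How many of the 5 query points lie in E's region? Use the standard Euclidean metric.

1

(26, 1) — d² to each: A:850, B:1201, C:29, D:197, E:865, F:970, G:445 → nearest is C
(28, 29) — d² to each: A:170, B:685, C:545, D:1097, E:121, F:674, G:689 → nearest is E
(4, 15) — d² to each: A:290, B:125, C:481, D:289, E:365, F:50, G:25 → nearest is G
(29, 3) — d² to each: A:821, B:1258, C:34, D:298, E:820, F:1037, G:522 → nearest is C
(20, 3) — d² to each: A:650, B:853, C:25, D:73, E:685, F:650, G:225 → nearest is C
1 of the 5 points has E as nearest.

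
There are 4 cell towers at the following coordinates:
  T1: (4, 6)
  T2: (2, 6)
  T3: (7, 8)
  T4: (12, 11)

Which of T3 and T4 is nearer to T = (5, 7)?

T3

Compare squared distances:
|TT3|² = (5−7)² + (7−8)² = 4 + 1 = 5
|TT4|² = (5−12)² + (7−11)² = 49 + 16 = 65
5 < 65, so T3 is closer.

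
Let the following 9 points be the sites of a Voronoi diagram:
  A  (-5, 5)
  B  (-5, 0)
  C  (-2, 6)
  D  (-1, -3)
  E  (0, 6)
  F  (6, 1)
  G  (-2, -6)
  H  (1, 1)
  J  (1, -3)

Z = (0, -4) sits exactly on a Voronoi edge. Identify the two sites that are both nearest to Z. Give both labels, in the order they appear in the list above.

Squared distances from Z to each site:
|ZA|² = (0−(-5))² + (-4−5)² = 25 + 81 = 106
|ZB|² = (0−(-5))² + (-4−0)² = 25 + 16 = 41
|ZC|² = (0−(-2))² + (-4−6)² = 4 + 100 = 104
|ZD|² = (0−(-1))² + (-4−(-3))² = 1 + 1 = 2
|ZE|² = (0−0)² + (-4−6)² = 0 + 100 = 100
|ZF|² = (0−6)² + (-4−1)² = 36 + 25 = 61
|ZG|² = (0−(-2))² + (-4−(-6))² = 4 + 4 = 8
|ZH|² = (0−1)² + (-4−1)² = 1 + 25 = 26
|ZJ|² = (0−1)² + (-4−(-3))² = 1 + 1 = 2
Z is equidistant from D and J (both at squared distance 2), and every other site is strictly farther — so Z lies on the D–J Voronoi edge.

D and J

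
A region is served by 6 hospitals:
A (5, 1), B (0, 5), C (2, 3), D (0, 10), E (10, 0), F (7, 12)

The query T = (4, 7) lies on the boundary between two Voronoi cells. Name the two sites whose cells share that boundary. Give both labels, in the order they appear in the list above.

Squared distances from T to each site:
|TA|² = (4−5)² + (7−1)² = 1 + 36 = 37
|TB|² = (4−0)² + (7−5)² = 16 + 4 = 20
|TC|² = (4−2)² + (7−3)² = 4 + 16 = 20
|TD|² = (4−0)² + (7−10)² = 16 + 9 = 25
|TE|² = (4−10)² + (7−0)² = 36 + 49 = 85
|TF|² = (4−7)² + (7−12)² = 9 + 25 = 34
T is equidistant from B and C (both at squared distance 20), and every other site is strictly farther — so T lies on the B–C Voronoi edge.

B and C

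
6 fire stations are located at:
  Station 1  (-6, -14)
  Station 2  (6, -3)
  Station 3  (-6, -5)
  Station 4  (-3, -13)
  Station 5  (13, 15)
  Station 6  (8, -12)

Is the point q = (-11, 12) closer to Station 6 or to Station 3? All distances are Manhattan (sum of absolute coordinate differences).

d(q, Station 6) = |-11−8| + |12−(-12)| = 19 + 24 = 43
d(q, Station 3) = |-11−(-6)| + |12−(-5)| = 5 + 17 = 22
43 > 22, so Station 3 is closer.

Station 3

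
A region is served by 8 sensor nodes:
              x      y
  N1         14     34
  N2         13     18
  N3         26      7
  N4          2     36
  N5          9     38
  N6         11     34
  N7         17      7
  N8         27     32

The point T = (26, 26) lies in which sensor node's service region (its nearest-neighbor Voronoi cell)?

N8

Since √ is increasing, it suffices to compare squared distances:
|TN1|² = 144 + 64 = 208
|TN2|² = 169 + 64 = 233
|TN3|² = 0 + 361 = 361
|TN4|² = 576 + 100 = 676
|TN5|² = 289 + 144 = 433
|TN6|² = 225 + 64 = 289
|TN7|² = 81 + 361 = 442
|TN8|² = 1 + 36 = 37
N8 is nearest.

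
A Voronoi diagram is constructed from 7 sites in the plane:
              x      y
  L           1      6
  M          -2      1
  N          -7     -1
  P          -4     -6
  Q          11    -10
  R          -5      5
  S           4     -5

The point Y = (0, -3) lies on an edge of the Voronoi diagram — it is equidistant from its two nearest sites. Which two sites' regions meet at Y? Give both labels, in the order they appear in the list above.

Squared distances from Y to each site:
|YL|² = (0−1)² + (-3−6)² = 1 + 81 = 82
|YM|² = (0−(-2))² + (-3−1)² = 4 + 16 = 20
|YN|² = (0−(-7))² + (-3−(-1))² = 49 + 4 = 53
|YP|² = (0−(-4))² + (-3−(-6))² = 16 + 9 = 25
|YQ|² = (0−11)² + (-3−(-10))² = 121 + 49 = 170
|YR|² = (0−(-5))² + (-3−5)² = 25 + 64 = 89
|YS|² = (0−4)² + (-3−(-5))² = 16 + 4 = 20
Y is equidistant from M and S (both at squared distance 20), and every other site is strictly farther — so Y lies on the M–S Voronoi edge.

M and S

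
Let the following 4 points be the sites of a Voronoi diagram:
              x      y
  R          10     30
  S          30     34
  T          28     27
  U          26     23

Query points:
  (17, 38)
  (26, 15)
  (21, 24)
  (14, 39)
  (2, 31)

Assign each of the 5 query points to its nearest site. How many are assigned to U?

2

(17, 38) — d² to each: R:113, S:185, T:242, U:306 → nearest is R
(26, 15) — d² to each: R:481, S:377, T:148, U:64 → nearest is U
(21, 24) — d² to each: R:157, S:181, T:58, U:26 → nearest is U
(14, 39) — d² to each: R:97, S:281, T:340, U:400 → nearest is R
(2, 31) — d² to each: R:65, S:793, T:692, U:640 → nearest is R
2 of the 5 points have U as nearest.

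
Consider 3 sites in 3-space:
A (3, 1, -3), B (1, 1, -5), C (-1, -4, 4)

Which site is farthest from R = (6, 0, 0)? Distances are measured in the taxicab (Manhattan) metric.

d(R,A) = |6−3| + |0−1| + |0−(-3)| = 3 + 1 + 3 = 7
d(R,B) = |6−1| + |0−1| + |0−(-5)| = 5 + 1 + 5 = 11
d(R,C) = |6−(-1)| + |0−(-4)| + |0−4| = 7 + 4 + 4 = 15
The largest is to C.

C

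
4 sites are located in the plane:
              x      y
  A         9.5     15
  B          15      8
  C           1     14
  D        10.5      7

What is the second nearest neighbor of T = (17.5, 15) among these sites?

A

Since √ is increasing, it suffices to compare squared distances:
|TA|² = (17.5−9.5)² + (15−15)² = 64 + 0 = 64
|TB|² = (17.5−15)² + (15−8)² = 6.25 + 49 = 55.25
|TC|² = (17.5−1)² + (15−14)² = 272.25 + 1 = 273.25
|TD|² = (17.5−10.5)² + (15−7)² = 49 + 64 = 113
Sorted ascending: B, A, D, … — the second-nearest is A.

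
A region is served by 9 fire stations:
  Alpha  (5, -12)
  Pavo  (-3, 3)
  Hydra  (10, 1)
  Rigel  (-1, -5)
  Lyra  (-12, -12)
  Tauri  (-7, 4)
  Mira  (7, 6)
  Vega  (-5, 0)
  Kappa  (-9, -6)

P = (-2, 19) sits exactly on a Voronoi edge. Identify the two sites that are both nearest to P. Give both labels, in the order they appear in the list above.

Tauri and Mira

Squared distances from P to each site:
d²(P, Alpha) = (-2−5)² + (19−(-12))² = 49 + 961 = 1010
d²(P, Pavo) = (-2−(-3))² + (19−3)² = 1 + 256 = 257
d²(P, Hydra) = (-2−10)² + (19−1)² = 144 + 324 = 468
d²(P, Rigel) = (-2−(-1))² + (19−(-5))² = 1 + 576 = 577
d²(P, Lyra) = (-2−(-12))² + (19−(-12))² = 100 + 961 = 1061
d²(P, Tauri) = (-2−(-7))² + (19−4)² = 25 + 225 = 250
d²(P, Mira) = (-2−7)² + (19−6)² = 81 + 169 = 250
d²(P, Vega) = (-2−(-5))² + (19−0)² = 9 + 361 = 370
d²(P, Kappa) = (-2−(-9))² + (19−(-6))² = 49 + 625 = 674
P is equidistant from Tauri and Mira (both at squared distance 250), and every other site is strictly farther — so P lies on the Tauri–Mira Voronoi edge.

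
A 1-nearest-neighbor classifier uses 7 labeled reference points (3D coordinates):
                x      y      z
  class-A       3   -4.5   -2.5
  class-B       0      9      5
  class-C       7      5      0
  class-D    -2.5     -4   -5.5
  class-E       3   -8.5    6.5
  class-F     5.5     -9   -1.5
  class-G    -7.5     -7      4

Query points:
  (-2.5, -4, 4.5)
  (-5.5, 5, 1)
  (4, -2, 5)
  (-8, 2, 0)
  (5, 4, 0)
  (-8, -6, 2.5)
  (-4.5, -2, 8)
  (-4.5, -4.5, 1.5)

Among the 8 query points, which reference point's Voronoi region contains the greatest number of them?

class-G

(-2.5, -4, 4.5) — d² to each: class-A:79.5, class-B:175.5, class-C:191.5, class-D:100, class-E:54.5, class-F:125, class-G:34.25 → nearest is class-G
(-5.5, 5, 1) — d² to each: class-A:174.75, class-B:62.25, class-C:157.25, class-D:132.25, class-E:284.75, class-F:323.25, class-G:157 → nearest is class-B
(4, -2, 5) — d² to each: class-A:63.5, class-B:137, class-C:83, class-D:156.5, class-E:45.5, class-F:93.5, class-G:158.25 → nearest is class-E
(-8, 2, 0) — d² to each: class-A:169.5, class-B:138, class-C:234, class-D:96.5, class-E:273.5, class-F:305.5, class-G:97.25 → nearest is class-D
(5, 4, 0) — d² to each: class-A:82.5, class-B:75, class-C:5, class-D:150.5, class-E:202.5, class-F:171.5, class-G:293.25 → nearest is class-C
(-8, -6, 2.5) — d² to each: class-A:148.25, class-B:295.25, class-C:352.25, class-D:98.25, class-E:143.25, class-F:207.25, class-G:3.5 → nearest is class-G
(-4.5, -2, 8) — d² to each: class-A:172.75, class-B:150.25, class-C:245.25, class-D:190.25, class-E:100.75, class-F:239.25, class-G:50 → nearest is class-G
(-4.5, -4.5, 1.5) — d² to each: class-A:72.25, class-B:214.75, class-C:224.75, class-D:53.25, class-E:97.25, class-F:129.25, class-G:21.5 → nearest is class-G
Tally — class-B:1, class-C:1, class-D:1, class-E:1, class-G:4. class-G captures the most (4).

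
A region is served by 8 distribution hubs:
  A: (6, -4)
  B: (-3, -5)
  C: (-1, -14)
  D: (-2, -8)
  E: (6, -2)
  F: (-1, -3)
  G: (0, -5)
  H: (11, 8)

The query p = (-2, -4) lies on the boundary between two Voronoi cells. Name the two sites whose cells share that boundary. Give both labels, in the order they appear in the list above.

Squared distances from p to each site:
|pA|² = 64 + 0 = 64
|pB|² = 1 + 1 = 2
|pC|² = 1 + 100 = 101
|pD|² = 0 + 16 = 16
|pE|² = 64 + 4 = 68
|pF|² = 1 + 1 = 2
|pG|² = 4 + 1 = 5
|pH|² = 169 + 144 = 313
p is equidistant from B and F (both at squared distance 2), and every other site is strictly farther — so p lies on the B–F Voronoi edge.

B and F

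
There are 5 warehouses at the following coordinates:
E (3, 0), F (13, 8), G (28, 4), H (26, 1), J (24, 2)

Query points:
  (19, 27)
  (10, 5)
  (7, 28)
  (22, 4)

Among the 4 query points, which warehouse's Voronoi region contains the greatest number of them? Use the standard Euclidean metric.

F

(19, 27) — d² to each: E:985, F:397, G:610, H:725, J:650 → nearest is F
(10, 5) — d² to each: E:74, F:18, G:325, H:272, J:205 → nearest is F
(7, 28) — d² to each: E:800, F:436, G:1017, H:1090, J:965 → nearest is F
(22, 4) — d² to each: E:377, F:97, G:36, H:25, J:8 → nearest is J
Tally — F:3, J:1. F captures the most (3).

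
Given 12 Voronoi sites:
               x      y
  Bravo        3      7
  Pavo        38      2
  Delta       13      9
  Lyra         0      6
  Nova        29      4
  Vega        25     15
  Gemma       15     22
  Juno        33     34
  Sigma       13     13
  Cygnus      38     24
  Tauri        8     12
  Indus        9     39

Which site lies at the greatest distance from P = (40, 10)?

Squared Euclidean distances:
d²(P, Bravo) = 1369 + 9 = 1378
d²(P, Pavo) = 4 + 64 = 68
d²(P, Delta) = 729 + 1 = 730
d²(P, Lyra) = 1600 + 16 = 1616
d²(P, Nova) = 121 + 36 = 157
d²(P, Vega) = 225 + 25 = 250
d²(P, Gemma) = 625 + 144 = 769
d²(P, Juno) = 49 + 576 = 625
d²(P, Sigma) = 729 + 9 = 738
d²(P, Cygnus) = 4 + 196 = 200
d²(P, Tauri) = 1024 + 4 = 1028
d²(P, Indus) = 961 + 841 = 1802
The largest is to Indus.

Indus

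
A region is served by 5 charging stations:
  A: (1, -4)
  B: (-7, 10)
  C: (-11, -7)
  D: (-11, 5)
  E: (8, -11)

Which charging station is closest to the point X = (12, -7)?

E

Since √ is increasing, it suffices to compare squared distances:
|XA|² = (12−1)² + (-7−(-4))² = 121 + 9 = 130
|XB|² = (12−(-7))² + (-7−10)² = 361 + 289 = 650
|XC|² = (12−(-11))² + (-7−(-7))² = 529 + 0 = 529
|XD|² = (12−(-11))² + (-7−5)² = 529 + 144 = 673
|XE|² = (12−8)² + (-7−(-11))² = 16 + 16 = 32
Minimum is at E.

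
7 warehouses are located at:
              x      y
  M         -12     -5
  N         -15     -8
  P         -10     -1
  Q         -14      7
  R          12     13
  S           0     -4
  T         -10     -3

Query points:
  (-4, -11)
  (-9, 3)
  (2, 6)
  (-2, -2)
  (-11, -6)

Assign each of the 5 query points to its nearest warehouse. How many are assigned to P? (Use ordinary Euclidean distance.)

(-4, -11) — d² to each: M:100, N:130, P:136, Q:424, R:832, S:65, T:100 → nearest is S
(-9, 3) — d² to each: M:73, N:157, P:17, Q:41, R:541, S:130, T:37 → nearest is P
(2, 6) — d² to each: M:317, N:485, P:193, Q:257, R:149, S:104, T:225 → nearest is S
(-2, -2) — d² to each: M:109, N:205, P:65, Q:225, R:421, S:8, T:65 → nearest is S
(-11, -6) — d² to each: M:2, N:20, P:26, Q:178, R:890, S:125, T:10 → nearest is M
1 of the 5 points has P as nearest.

1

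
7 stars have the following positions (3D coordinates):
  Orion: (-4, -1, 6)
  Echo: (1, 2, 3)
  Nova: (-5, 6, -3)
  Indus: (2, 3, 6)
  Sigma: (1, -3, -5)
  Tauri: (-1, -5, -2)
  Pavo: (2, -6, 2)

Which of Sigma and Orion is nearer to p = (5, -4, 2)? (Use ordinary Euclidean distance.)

Sigma

Compare squared distances:
d²(p, Sigma) = (5−1)² + (-4−(-3))² + (2−(-5))² = 16 + 1 + 49 = 66
d²(p, Orion) = (5−(-4))² + (-4−(-1))² + (2−6)² = 81 + 9 + 16 = 106
66 < 106, so Sigma is closer.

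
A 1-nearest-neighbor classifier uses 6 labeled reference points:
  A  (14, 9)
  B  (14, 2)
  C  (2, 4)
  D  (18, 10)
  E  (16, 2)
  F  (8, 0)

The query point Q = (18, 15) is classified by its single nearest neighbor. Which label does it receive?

D

Squared Euclidean distances:
|QA|² = (18−14)² + (15−9)² = 16 + 36 = 52
|QB|² = (18−14)² + (15−2)² = 16 + 169 = 185
|QC|² = (18−2)² + (15−4)² = 256 + 121 = 377
|QD|² = (18−18)² + (15−10)² = 0 + 25 = 25
|QE|² = (18−16)² + (15−2)² = 4 + 169 = 173
|QF|² = (18−8)² + (15−0)² = 100 + 225 = 325
D is nearest.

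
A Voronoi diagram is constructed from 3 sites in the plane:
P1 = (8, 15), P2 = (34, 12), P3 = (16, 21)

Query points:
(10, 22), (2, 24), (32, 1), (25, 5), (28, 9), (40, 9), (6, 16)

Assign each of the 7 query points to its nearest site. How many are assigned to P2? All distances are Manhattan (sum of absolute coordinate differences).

(10, 22) — d to each: P1:9, P2:34, P3:7 → nearest is P3
(2, 24) — d to each: P1:15, P2:44, P3:17 → nearest is P1
(32, 1) — d to each: P1:38, P2:13, P3:36 → nearest is P2
(25, 5) — d to each: P1:27, P2:16, P3:25 → nearest is P2
(28, 9) — d to each: P1:26, P2:9, P3:24 → nearest is P2
(40, 9) — d to each: P1:38, P2:9, P3:36 → nearest is P2
(6, 16) — d to each: P1:3, P2:32, P3:15 → nearest is P1
4 of the 7 points have P2 as nearest.

4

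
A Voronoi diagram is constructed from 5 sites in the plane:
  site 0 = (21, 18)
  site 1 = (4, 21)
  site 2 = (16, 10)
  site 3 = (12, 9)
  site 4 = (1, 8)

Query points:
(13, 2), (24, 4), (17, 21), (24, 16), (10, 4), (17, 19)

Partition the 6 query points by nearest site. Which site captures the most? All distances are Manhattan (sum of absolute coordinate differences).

(13, 2) — d to each: site 0:24, site 1:28, site 2:11, site 3:8, site 4:18 → nearest is site 3
(24, 4) — d to each: site 0:17, site 1:37, site 2:14, site 3:17, site 4:27 → nearest is site 2
(17, 21) — d to each: site 0:7, site 1:13, site 2:12, site 3:17, site 4:29 → nearest is site 0
(24, 16) — d to each: site 0:5, site 1:25, site 2:14, site 3:19, site 4:31 → nearest is site 0
(10, 4) — d to each: site 0:25, site 1:23, site 2:12, site 3:7, site 4:13 → nearest is site 3
(17, 19) — d to each: site 0:5, site 1:15, site 2:10, site 3:15, site 4:27 → nearest is site 0
Tally — site 0:3, site 2:1, site 3:2. site 0 captures the most (3).

site 0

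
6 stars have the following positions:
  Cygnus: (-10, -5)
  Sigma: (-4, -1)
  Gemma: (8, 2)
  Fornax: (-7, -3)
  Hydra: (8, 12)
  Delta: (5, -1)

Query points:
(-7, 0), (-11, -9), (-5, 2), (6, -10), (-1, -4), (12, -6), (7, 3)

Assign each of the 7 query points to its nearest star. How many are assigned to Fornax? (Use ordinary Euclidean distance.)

(-7, 0) — d² to each: Cygnus:34, Sigma:10, Gemma:229, Fornax:9, Hydra:369, Delta:145 → nearest is Fornax
(-11, -9) — d² to each: Cygnus:17, Sigma:113, Gemma:482, Fornax:52, Hydra:802, Delta:320 → nearest is Cygnus
(-5, 2) — d² to each: Cygnus:74, Sigma:10, Gemma:169, Fornax:29, Hydra:269, Delta:109 → nearest is Sigma
(6, -10) — d² to each: Cygnus:281, Sigma:181, Gemma:148, Fornax:218, Hydra:488, Delta:82 → nearest is Delta
(-1, -4) — d² to each: Cygnus:82, Sigma:18, Gemma:117, Fornax:37, Hydra:337, Delta:45 → nearest is Sigma
(12, -6) — d² to each: Cygnus:485, Sigma:281, Gemma:80, Fornax:370, Hydra:340, Delta:74 → nearest is Delta
(7, 3) — d² to each: Cygnus:353, Sigma:137, Gemma:2, Fornax:232, Hydra:82, Delta:20 → nearest is Gemma
1 of the 7 points has Fornax as nearest.

1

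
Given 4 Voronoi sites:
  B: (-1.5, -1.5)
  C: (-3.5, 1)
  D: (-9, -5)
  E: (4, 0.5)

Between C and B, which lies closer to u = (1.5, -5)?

Compare squared distances:
|uC|² = (1.5−(-3.5))² + (-5−1)² = 25 + 36 = 61
|uB|² = (1.5−(-1.5))² + (-5−(-1.5))² = 9 + 12.25 = 21.25
61 > 21.25, so B is closer.

B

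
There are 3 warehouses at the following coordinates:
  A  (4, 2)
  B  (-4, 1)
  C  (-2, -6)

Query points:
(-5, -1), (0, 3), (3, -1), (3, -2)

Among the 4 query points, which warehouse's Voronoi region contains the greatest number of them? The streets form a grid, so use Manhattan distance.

A

(-5, -1) — d to each: A:12, B:3, C:8 → nearest is B
(0, 3) — d to each: A:5, B:6, C:11 → nearest is A
(3, -1) — d to each: A:4, B:9, C:10 → nearest is A
(3, -2) — d to each: A:5, B:10, C:9 → nearest is A
Tally — A:3, B:1. A captures the most (3).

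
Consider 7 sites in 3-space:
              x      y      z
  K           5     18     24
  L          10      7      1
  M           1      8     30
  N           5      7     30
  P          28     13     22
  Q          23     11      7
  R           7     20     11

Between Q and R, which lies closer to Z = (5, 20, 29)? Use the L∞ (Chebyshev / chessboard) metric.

R

d(Z,Q) = max(18, 9, 22) = 22
d(Z,R) = max(2, 0, 18) = 18
22 > 18, so R is closer.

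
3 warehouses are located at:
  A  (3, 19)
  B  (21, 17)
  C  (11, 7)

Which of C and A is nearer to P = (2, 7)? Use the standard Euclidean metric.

C

Compare squared distances:
|PC|² = (2−11)² + (7−7)² = 81 + 0 = 81
|PA|² = (2−3)² + (7−19)² = 1 + 144 = 145
81 < 145, so C is closer.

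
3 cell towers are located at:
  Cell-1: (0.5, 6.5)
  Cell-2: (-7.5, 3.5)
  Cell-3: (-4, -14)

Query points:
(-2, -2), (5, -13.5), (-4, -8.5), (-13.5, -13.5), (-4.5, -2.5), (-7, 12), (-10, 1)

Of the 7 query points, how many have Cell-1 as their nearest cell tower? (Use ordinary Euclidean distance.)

0

(-2, -2) — d² to each: Cell-1:78.5, Cell-2:60.5, Cell-3:148 → nearest is Cell-2
(5, -13.5) — d² to each: Cell-1:420.25, Cell-2:445.25, Cell-3:81.25 → nearest is Cell-3
(-4, -8.5) — d² to each: Cell-1:245.25, Cell-2:156.25, Cell-3:30.25 → nearest is Cell-3
(-13.5, -13.5) — d² to each: Cell-1:596, Cell-2:325, Cell-3:90.5 → nearest is Cell-3
(-4.5, -2.5) — d² to each: Cell-1:106, Cell-2:45, Cell-3:132.5 → nearest is Cell-2
(-7, 12) — d² to each: Cell-1:86.5, Cell-2:72.5, Cell-3:685 → nearest is Cell-2
(-10, 1) — d² to each: Cell-1:140.5, Cell-2:12.5, Cell-3:261 → nearest is Cell-2
0 of the 7 points have Cell-1 as nearest.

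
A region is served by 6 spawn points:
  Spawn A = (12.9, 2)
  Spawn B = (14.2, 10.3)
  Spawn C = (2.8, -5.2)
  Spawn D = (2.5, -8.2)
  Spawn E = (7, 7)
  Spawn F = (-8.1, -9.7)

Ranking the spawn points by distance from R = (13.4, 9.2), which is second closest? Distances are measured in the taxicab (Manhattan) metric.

d(R, Spawn A) = 0.5 + 7.2 = 7.7
d(R, Spawn B) = 0.8 + 1.1 = 1.9
d(R, Spawn C) = 10.6 + 14.4 = 25
d(R, Spawn D) = 10.9 + 17.4 = 28.3
d(R, Spawn E) = 6.4 + 2.2 = 8.6
d(R, Spawn F) = 21.5 + 18.9 = 40.4
Sorted ascending: Spawn B, Spawn A, Spawn E, … — the second-nearest is Spawn A.

Spawn A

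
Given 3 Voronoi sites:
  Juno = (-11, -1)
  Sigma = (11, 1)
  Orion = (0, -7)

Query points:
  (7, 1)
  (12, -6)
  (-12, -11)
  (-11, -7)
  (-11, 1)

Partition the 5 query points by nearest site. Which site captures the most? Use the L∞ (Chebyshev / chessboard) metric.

Juno

(7, 1) — d to each: Juno:18, Sigma:4, Orion:8 → nearest is Sigma
(12, -6) — d to each: Juno:23, Sigma:7, Orion:12 → nearest is Sigma
(-12, -11) — d to each: Juno:10, Sigma:23, Orion:12 → nearest is Juno
(-11, -7) — d to each: Juno:6, Sigma:22, Orion:11 → nearest is Juno
(-11, 1) — d to each: Juno:2, Sigma:22, Orion:11 → nearest is Juno
Tally — Juno:3, Sigma:2. Juno captures the most (3).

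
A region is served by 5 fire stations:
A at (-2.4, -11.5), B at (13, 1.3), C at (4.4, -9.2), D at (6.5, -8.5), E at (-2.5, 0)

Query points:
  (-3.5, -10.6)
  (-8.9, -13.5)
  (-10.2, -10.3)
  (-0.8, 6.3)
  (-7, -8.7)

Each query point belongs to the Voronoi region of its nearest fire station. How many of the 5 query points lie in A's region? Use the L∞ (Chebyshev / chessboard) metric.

4

(-3.5, -10.6) — d to each: A:1.1, B:16.5, C:7.9, D:10, E:10.6 → nearest is A
(-8.9, -13.5) — d to each: A:6.5, B:21.9, C:13.3, D:15.4, E:13.5 → nearest is A
(-10.2, -10.3) — d to each: A:7.8, B:23.2, C:14.6, D:16.7, E:10.3 → nearest is A
(-0.8, 6.3) — d to each: A:17.8, B:13.8, C:15.5, D:14.8, E:6.3 → nearest is E
(-7, -8.7) — d to each: A:4.6, B:20, C:11.4, D:13.5, E:8.7 → nearest is A
4 of the 5 points have A as nearest.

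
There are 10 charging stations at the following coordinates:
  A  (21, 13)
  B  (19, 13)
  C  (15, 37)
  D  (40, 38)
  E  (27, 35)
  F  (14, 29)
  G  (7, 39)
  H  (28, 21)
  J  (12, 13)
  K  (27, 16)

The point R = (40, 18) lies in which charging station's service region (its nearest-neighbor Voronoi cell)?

Squared Euclidean distances:
|RA|² = (40−21)² + (18−13)² = 361 + 25 = 386
|RB|² = (40−19)² + (18−13)² = 441 + 25 = 466
|RC|² = (40−15)² + (18−37)² = 625 + 361 = 986
|RD|² = (40−40)² + (18−38)² = 0 + 400 = 400
|RE|² = (40−27)² + (18−35)² = 169 + 289 = 458
|RF|² = (40−14)² + (18−29)² = 676 + 121 = 797
|RG|² = (40−7)² + (18−39)² = 1089 + 441 = 1530
|RH|² = (40−28)² + (18−21)² = 144 + 9 = 153
|RJ|² = (40−12)² + (18−13)² = 784 + 25 = 809
|RK|² = (40−27)² + (18−16)² = 169 + 4 = 173
Minimum is at H.

H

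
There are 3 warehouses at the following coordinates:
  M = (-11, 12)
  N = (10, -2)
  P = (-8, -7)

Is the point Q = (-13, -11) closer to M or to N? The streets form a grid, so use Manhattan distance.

M

d(Q,M) = |-13−(-11)| + |-11−12| = 2 + 23 = 25
d(Q,N) = |-13−10| + |-11−(-2)| = 23 + 9 = 32
25 < 32, so M is closer.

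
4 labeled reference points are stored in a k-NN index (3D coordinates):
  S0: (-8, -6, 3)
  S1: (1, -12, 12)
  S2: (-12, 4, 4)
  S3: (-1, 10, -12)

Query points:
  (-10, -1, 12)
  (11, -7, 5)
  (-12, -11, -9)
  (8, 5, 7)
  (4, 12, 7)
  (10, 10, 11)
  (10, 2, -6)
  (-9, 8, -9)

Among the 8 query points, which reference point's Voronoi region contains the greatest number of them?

S1

(-10, -1, 12) — d² to each: S0:110, S1:242, S2:93, S3:778 → nearest is S2
(11, -7, 5) — d² to each: S0:366, S1:174, S2:651, S3:722 → nearest is S1
(-12, -11, -9) — d² to each: S0:185, S1:611, S2:394, S3:571 → nearest is S0
(8, 5, 7) — d² to each: S0:393, S1:363, S2:410, S3:467 → nearest is S1
(4, 12, 7) — d² to each: S0:484, S1:610, S2:329, S3:390 → nearest is S2
(10, 10, 11) — d² to each: S0:644, S1:566, S2:569, S3:650 → nearest is S1
(10, 2, -6) — d² to each: S0:469, S1:601, S2:588, S3:221 → nearest is S3
(-9, 8, -9) — d² to each: S0:341, S1:941, S2:194, S3:77 → nearest is S3
Tally — S0:1, S1:3, S2:2, S3:2. S1 captures the most (3).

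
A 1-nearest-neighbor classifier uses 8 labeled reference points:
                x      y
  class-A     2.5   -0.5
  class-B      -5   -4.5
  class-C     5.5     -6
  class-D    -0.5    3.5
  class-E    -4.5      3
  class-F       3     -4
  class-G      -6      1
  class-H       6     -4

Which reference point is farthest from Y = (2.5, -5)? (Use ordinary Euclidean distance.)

class-E

Compare squared distances (the ordering matches that of the actual distances):
d²(Y, class-A) = 0 + 20.25 = 20.25
d²(Y, class-B) = 56.25 + 0.25 = 56.5
d²(Y, class-C) = 9 + 1 = 10
d²(Y, class-D) = 9 + 72.25 = 81.25
d²(Y, class-E) = 49 + 64 = 113
d²(Y, class-F) = 0.25 + 1 = 1.25
d²(Y, class-G) = 72.25 + 36 = 108.25
d²(Y, class-H) = 12.25 + 1 = 13.25
The largest is to class-E.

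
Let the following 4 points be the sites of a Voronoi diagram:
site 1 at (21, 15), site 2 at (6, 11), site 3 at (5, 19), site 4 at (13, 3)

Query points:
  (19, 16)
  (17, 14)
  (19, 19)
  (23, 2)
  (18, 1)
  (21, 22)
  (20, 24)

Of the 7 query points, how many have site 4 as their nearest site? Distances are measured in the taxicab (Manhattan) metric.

2

(19, 16) — d to each: site 1:3, site 2:18, site 3:17, site 4:19 → nearest is site 1
(17, 14) — d to each: site 1:5, site 2:14, site 3:17, site 4:15 → nearest is site 1
(19, 19) — d to each: site 1:6, site 2:21, site 3:14, site 4:22 → nearest is site 1
(23, 2) — d to each: site 1:15, site 2:26, site 3:35, site 4:11 → nearest is site 4
(18, 1) — d to each: site 1:17, site 2:22, site 3:31, site 4:7 → nearest is site 4
(21, 22) — d to each: site 1:7, site 2:26, site 3:19, site 4:27 → nearest is site 1
(20, 24) — d to each: site 1:10, site 2:27, site 3:20, site 4:28 → nearest is site 1
2 of the 7 points have site 4 as nearest.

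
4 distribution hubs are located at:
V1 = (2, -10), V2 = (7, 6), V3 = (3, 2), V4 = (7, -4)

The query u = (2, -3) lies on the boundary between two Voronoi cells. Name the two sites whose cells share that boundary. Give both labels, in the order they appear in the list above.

V3 and V4

Squared distances from u to each site:
|uV1|² = (2−2)² + (-3−(-10))² = 0 + 49 = 49
|uV2|² = (2−7)² + (-3−6)² = 25 + 81 = 106
|uV3|² = (2−3)² + (-3−2)² = 1 + 25 = 26
|uV4|² = (2−7)² + (-3−(-4))² = 25 + 1 = 26
u is equidistant from V3 and V4 (both at squared distance 26), and every other site is strictly farther — so u lies on the V3–V4 Voronoi edge.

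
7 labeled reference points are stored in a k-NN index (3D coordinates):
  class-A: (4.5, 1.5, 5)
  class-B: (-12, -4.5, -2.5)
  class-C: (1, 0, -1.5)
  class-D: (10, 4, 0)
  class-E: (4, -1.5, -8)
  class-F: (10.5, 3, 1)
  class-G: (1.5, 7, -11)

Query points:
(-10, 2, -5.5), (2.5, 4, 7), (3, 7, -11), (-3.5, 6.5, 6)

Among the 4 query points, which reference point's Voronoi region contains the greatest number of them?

(-10, 2, -5.5) — d² to each: class-A:320.75, class-B:55.25, class-C:141, class-D:434.25, class-E:214.5, class-F:463.5, class-G:187.5 → nearest is class-B
(2.5, 4, 7) — d² to each: class-A:14.25, class-B:372.75, class-C:90.5, class-D:105.25, class-E:257.5, class-F:101, class-G:334 → nearest is class-A
(3, 7, -11) — d² to each: class-A:288.5, class-B:429.5, class-C:143.25, class-D:179, class-E:82.25, class-F:216.25, class-G:2.25 → nearest is class-G
(-3.5, 6.5, 6) — d² to each: class-A:90, class-B:265.5, class-C:118.75, class-D:224.5, class-E:316.25, class-F:233.25, class-G:314.25 → nearest is class-A
Tally — class-A:2, class-B:1, class-G:1. class-A captures the most (2).

class-A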